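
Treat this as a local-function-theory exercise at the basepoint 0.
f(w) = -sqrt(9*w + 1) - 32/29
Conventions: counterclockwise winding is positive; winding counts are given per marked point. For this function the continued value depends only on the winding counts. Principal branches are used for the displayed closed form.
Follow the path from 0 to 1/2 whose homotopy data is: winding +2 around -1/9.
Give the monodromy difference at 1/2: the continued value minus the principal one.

The rational part is single-valued and drops out of the difference; each branch term changes only by its own monodromy.
(-1)*sqrt(1 - w/(-1/9)): winding +2 is even, the square root returns to the same sheet, contribution 0.
Summing the contributions at w = 1/2 gives 0.

Continued minus principal equals 0.


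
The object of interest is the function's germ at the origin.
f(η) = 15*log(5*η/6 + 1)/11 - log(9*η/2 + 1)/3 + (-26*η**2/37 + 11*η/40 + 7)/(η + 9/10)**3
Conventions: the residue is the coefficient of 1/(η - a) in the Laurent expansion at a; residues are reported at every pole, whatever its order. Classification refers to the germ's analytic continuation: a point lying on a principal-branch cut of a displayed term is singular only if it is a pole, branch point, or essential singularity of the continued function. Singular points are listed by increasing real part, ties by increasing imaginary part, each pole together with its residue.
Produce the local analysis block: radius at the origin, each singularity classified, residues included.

Radius of convergence at 0: 2/9.
At -6/5: a logarithmic branch point.
At -9/10: a pole of order 3; residue -26/37.
At -2/9: a logarithmic branch point.

Denominator factor (η + 9/10)^3: pole of order 3 at -9/10, modulus 9/10.
Branch term (15/11)*log(1 - η/(-6/5)): its argument vanishes at η = -6/5, a logarithmic branch point, modulus 6/5.
Branch term (-1/3)*log(1 - η/(-2/9)): its argument vanishes at η = -2/9, a logarithmic branch point, modulus 2/9.
The radius of convergence is the smallest modulus among the singular points: 2/9.
The branch terms are analytic at -9/10 and contribute nothing to the residue; only the rational part matters.
At the order-3 pole -9/10 set g(η) = (η - (-9/10))^3*(rational part) = -26*η**2/37 + 11*η/40 + 7.
Order-3 pole: residue = g''(a)/2; g''(-9/10) = -52/37, so the residue is -26/37.
List the singular points by increasing real part (a conjugate pair: the negative imaginary part first).


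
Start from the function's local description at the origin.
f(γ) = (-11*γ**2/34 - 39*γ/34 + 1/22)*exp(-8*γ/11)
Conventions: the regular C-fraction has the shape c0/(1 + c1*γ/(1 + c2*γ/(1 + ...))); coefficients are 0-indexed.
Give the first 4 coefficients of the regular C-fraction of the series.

The regular C-fraction coefficients are [1/22, 4855/187, -4633778/181577, 3957892111/742400742270].

Taylor coefficients (expand at 0): a_0 = 1/22, a_1 = -4855/4114, a_2 = 23655/45254, a_3 = -52996/746691.
c0 = a_0 = 1/22. Peel one level at a time: if S = 1 + c*γ/S' with S'(0) = 1, then c is the γ-coefficient of S and S' = c*γ/(S - 1).
S_1 = c0/f = 1 + (4855/187)*γ + (23168890/34969)*γ^2 + ...; c1 = 4855/187.
S_2 = c1*γ/(S_1 - 1) = 1 + (-4633778/181577)*γ + (232817183/1711256415)*γ^2 + ...; c2 = -4633778/181577.
S_3 = c2*γ/(S_2 - 1) = 1 + (3957892111/742400742270)*γ + ...; c3 = 3957892111/742400742270.


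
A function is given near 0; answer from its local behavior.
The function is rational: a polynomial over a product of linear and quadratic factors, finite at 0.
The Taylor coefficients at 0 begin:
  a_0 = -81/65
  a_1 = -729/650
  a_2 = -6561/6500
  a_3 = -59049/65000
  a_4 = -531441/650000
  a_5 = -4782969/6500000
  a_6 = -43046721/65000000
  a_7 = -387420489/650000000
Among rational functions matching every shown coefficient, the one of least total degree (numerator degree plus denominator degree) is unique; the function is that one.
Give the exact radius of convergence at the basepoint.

The radius of convergence is 10/9.

No rational of total degree below 1 reproduces all 8 coefficients; solving the [0/1] Pade equations on them gives f(ξ) = 18/(13*(ξ - 10/9)), whose expansion matches every shown term.
Denominator factor (ξ - 10/9): pole of order 1 at 10/9, modulus 10/9.
The radius of convergence is the smallest modulus among the singular points: 10/9.


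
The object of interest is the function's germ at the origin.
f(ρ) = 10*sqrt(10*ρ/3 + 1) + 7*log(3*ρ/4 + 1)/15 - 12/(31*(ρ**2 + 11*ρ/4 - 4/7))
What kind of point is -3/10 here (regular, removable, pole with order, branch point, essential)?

The point is an algebraic (square-root) branch point.

The term (10)*sqrt(1 - ρ/(-3/10)) has argument 1 - -3/10/(-3/10) = 0 at -3/10: a square-root (algebraic, two-sheeted) branch point; the remaining terms are analytic or single-valued there.


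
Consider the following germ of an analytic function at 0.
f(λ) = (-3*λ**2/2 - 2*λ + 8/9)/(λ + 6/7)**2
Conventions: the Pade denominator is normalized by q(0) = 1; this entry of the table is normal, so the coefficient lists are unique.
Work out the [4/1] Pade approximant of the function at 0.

The Pade approximant has numerator coefficients [98/81, -3314801/856818, 5368489/3427272, -37579423/30845448, 263055961/370145376]; denominator coefficients [1, 2443/1763].

Taylor coefficients needed (expand at 0): a_0 = 98/81, a_1 = -2695/486, a_2 = 17983/1944, a_3 = -61397/4374, a_4 = 4232963/209952, a_5 = -5865643/209952.
Write the denominator as Q(λ) = 1 + q1*λ. Requiring Q*f - P = O(λ^6) with deg P <= 4 kills the coefficients of λ^5..λ^5 in Q*f:
  λ^5: a_5 + q1*a_4 = 0, i.e. -5865643/209952 + (4232963/209952)*q1 = 0.
Solving this linear system: q1 = 2443/1763.
The numerator is Q*f truncated at degree 4: P0 = a_0 = 98/81; P1 = a_1 + q1*a_0 = -3314801/856818; P2 = a_2 + q1*a_1 = 5368489/3427272; P3 = a_3 + q1*a_2 = -37579423/30845448; P4 = a_4 + q1*a_3 = 263055961/370145376.


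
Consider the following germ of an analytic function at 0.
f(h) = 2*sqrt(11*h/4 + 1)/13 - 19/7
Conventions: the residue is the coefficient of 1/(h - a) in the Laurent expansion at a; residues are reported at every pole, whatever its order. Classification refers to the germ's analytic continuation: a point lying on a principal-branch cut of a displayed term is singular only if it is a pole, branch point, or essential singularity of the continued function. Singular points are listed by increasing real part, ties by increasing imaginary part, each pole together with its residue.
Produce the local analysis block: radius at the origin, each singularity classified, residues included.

Radius of convergence at 0: 4/11.
At -4/11: an algebraic (square-root) branch point.

Branch term (2/13)*sqrt(1 - h/(-4/11)): its argument vanishes at h = -4/11, a square-root branch point, modulus 4/11.
The radius of convergence is the smallest modulus among the singular points: 4/11.


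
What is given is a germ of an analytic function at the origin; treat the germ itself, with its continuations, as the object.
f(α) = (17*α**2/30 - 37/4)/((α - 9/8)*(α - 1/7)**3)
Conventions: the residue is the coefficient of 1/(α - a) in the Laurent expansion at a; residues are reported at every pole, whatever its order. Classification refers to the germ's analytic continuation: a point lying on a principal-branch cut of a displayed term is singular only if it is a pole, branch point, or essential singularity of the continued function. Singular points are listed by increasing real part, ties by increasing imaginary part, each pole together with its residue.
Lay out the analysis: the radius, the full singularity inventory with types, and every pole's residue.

Denominator factor (α - 9/8): pole of order 1 at 9/8, modulus 9/8.
Denominator factor (α - 1/7)^3: pole of order 3 at 1/7, modulus 1/7.
The radius of convergence is the smallest modulus among the singular points: 1/7.
At the order-3 pole 1/7 set g(α) = (α - (1/7))^3*f(α) = (17*α**2/30 - 37/4)/(α - 9/8).
Order-3 pole: residue = g''(a)/2; g''(1/7) = 14984984/831875, so the residue is 7492492/831875.
At the order-1 pole 9/8 set g(α) = (α - (9/8))*f(α) = (17*α**2/30 - 37/4)/(α - 1/7)**3.
Simple pole: residue = g(a) at a = 9/8, which is -7492492/831875.
List the singular points by increasing real part (a conjugate pair: the negative imaginary part first).

Radius of convergence at 0: 1/7.
At 1/7: a pole of order 3; residue 7492492/831875.
At 9/8: a pole of order 1; residue -7492492/831875.


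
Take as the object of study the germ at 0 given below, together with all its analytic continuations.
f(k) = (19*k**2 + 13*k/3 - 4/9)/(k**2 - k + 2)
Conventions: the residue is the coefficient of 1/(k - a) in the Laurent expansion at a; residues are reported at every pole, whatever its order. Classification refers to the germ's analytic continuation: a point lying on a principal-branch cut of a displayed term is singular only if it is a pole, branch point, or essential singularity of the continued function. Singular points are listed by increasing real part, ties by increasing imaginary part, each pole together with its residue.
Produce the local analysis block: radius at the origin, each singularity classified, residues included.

Radius of convergence at 0: sqrt(2).
At (1/2) - ((1/2)*sqrt(7))*i: a pole of order 1; residue (35/3) - ((241/63)*sqrt(7))*i.
At (1/2) + ((1/2)*sqrt(7))*i: a pole of order 1; residue (35/3) + ((241/63)*sqrt(7))*i.

Denominator factor (k**2 - k + 2): discriminant -7, complex-conjugate roots (1/2) + ((1/2)*sqrt(7))*i and (1/2) - ((1/2)*sqrt(7))*i; poles of order 1, moduli sqrt(2) and sqrt(2).
The radius of convergence is the smallest modulus among the singular points: sqrt(2).
The factor k**2 - k + 2 splits as (k - a)(k - a') with a = (1/2) - ((1/2)*sqrt(7))*i, a' = (1/2) + ((1/2)*sqrt(7))*i. At the order-1 pole a set g(k) = (k - a)*f(k) = [19*k**2 + 13*k/3 - 4/9] / (k - a').
Simple pole: residue = g(a) at a = (1/2) - ((1/2)*sqrt(7))*i, which is (35/3) - ((241/63)*sqrt(7))*i.
The factor k**2 - k + 2 splits as (k - a)(k - a') with a = (1/2) + ((1/2)*sqrt(7))*i, a' = (1/2) - ((1/2)*sqrt(7))*i. At the order-1 pole a set g(k) = (k - a)*f(k) = [19*k**2 + 13*k/3 - 4/9] / (k - a').
Simple pole: residue = g(a) at a = (1/2) + ((1/2)*sqrt(7))*i, which is (35/3) + ((241/63)*sqrt(7))*i.
List the singular points by increasing real part (a conjugate pair: the negative imaginary part first).


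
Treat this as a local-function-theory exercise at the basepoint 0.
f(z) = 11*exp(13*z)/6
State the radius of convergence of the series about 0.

The radius of convergence is infinite.

The factor exp(13*z) is entire and contributes no finite singular point.
The polynomial part has no poles.
No finite singular points: the Taylor series at 0 converges everywhere.


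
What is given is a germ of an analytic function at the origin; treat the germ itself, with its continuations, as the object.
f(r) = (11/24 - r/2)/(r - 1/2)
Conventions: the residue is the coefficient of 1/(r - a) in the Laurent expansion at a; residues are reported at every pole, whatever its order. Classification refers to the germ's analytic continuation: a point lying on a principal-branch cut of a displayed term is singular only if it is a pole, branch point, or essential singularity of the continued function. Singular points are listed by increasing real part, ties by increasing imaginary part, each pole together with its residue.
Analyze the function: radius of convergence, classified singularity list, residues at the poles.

Denominator factor (r - 1/2): pole of order 1 at 1/2, modulus 1/2.
The radius of convergence is the smallest modulus among the singular points: 1/2.
At the order-1 pole 1/2 set g(r) = (r - (1/2))*f(r) = 11/24 - r/2.
Simple pole: residue = g(a) at a = 1/2, which is 5/24.

Radius of convergence at 0: 1/2.
At 1/2: a pole of order 1; residue 5/24.


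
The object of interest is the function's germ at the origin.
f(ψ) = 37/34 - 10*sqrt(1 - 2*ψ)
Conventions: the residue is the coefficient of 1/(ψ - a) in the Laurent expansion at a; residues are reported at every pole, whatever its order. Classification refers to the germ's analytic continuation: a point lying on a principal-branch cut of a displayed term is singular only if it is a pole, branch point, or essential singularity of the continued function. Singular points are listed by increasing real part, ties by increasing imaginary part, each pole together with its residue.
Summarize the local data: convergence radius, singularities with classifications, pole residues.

Radius of convergence at 0: 1/2.
At 1/2: an algebraic (square-root) branch point.

Branch term (-10)*sqrt(1 - ψ/(1/2)): its argument vanishes at ψ = 1/2, a square-root branch point, modulus 1/2.
The radius of convergence is the smallest modulus among the singular points: 1/2.


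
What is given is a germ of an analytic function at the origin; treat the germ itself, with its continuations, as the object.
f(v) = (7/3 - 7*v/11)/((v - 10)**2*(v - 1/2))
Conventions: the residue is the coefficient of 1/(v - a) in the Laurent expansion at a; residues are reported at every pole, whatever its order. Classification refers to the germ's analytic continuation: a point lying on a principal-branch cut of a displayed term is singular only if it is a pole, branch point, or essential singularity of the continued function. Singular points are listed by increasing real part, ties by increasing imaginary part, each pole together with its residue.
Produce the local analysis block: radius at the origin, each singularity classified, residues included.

Denominator factor (v - 10)^2: pole of order 2 at 10, modulus 10.
Denominator factor (v - 1/2): pole of order 1 at 1/2, modulus 1/2.
The radius of convergence is the smallest modulus among the singular points: 1/2.
At the order-1 pole 1/2 set g(v) = (v - (1/2))*f(v) = (7/3 - 7*v/11)/(v - 10)**2.
Simple pole: residue = g(a) at a = 1/2, which is 14/627.
At the order-2 pole 10 set g(v) = (v - (10))^2*f(v) = (7/3 - 7*v/11)/(v - 1/2).
Order-2 pole: residue = g'(a); g'(10) = -14/627, so the residue is -14/627.
List the singular points by increasing real part (a conjugate pair: the negative imaginary part first).

Radius of convergence at 0: 1/2.
At 1/2: a pole of order 1; residue 14/627.
At 10: a pole of order 2; residue -14/627.


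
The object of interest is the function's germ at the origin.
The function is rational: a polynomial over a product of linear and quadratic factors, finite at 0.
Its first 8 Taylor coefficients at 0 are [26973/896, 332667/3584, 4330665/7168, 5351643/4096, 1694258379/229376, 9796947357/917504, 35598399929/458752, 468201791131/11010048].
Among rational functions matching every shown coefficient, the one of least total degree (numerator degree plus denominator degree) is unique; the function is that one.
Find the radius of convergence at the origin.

The radius of convergence is -11/6 + (1/6)*sqrt(157).

No rational of total degree below 5 reproduces all 8 coefficients; solving the [0/5] Pade equations on them gives f(μ) = 37/(14*(μ - 4/9)**3*(μ**2 - 11*μ/3 - 1)), whose expansion matches every shown term.
Denominator factor (μ - 4/9)^3: pole of order 3 at 4/9, modulus 4/9.
Denominator factor (μ**2 - 11*μ/3 - 1): discriminant 157/9, real irrational roots 11/6 + (1/6)*sqrt(157) and 11/6 - (1/6)*sqrt(157); poles of order 1, moduli 11/6 + (1/6)*sqrt(157) and -11/6 + (1/6)*sqrt(157).
The radius of convergence is the smallest modulus among the singular points: -11/6 + (1/6)*sqrt(157).


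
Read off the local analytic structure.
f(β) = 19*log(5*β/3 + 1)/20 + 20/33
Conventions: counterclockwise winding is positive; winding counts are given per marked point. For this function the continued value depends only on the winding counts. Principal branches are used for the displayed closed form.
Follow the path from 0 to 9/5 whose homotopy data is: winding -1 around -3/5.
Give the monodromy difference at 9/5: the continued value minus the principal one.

Continued minus principal equals -(19/10)*pi*i.

The rational part is single-valued and drops out of the difference; each branch term changes only by its own monodromy.
(19/20)*log(1 - β/(-3/5)): each positive loop around -3/5 adds 2*pi*i to the log, so winding -1 contributes (19/20)*(-1)*2*pi*i = -(19/10)*pi*i.
Summing the contributions at β = 9/5 gives -(19/10)*pi*i.


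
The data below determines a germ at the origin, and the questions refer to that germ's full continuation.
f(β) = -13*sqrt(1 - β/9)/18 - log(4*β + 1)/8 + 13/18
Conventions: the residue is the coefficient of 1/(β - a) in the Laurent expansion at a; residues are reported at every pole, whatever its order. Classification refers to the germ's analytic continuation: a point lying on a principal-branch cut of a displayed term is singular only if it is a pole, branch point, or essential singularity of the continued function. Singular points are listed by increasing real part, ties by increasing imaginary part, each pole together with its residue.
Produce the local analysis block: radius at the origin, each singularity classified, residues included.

Radius of convergence at 0: 1/4.
At -1/4: a logarithmic branch point.
At 9: an algebraic (square-root) branch point.

Branch term (-13/18)*sqrt(1 - β/(9)): its argument vanishes at β = 9, a square-root branch point, modulus 9.
Branch term (-1/8)*log(1 - β/(-1/4)): its argument vanishes at β = -1/4, a logarithmic branch point, modulus 1/4.
The radius of convergence is the smallest modulus among the singular points: 1/4.
List the singular points by increasing real part (a conjugate pair: the negative imaginary part first).


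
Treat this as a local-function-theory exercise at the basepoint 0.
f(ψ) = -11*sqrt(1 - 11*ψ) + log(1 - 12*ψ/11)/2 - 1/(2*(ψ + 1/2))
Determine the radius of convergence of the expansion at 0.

The radius of convergence is 1/11.

Denominator factor (ψ + 1/2): pole of order 1 at -1/2, modulus 1/2.
Branch term (-11)*sqrt(1 - ψ/(1/11)): its argument vanishes at ψ = 1/11, a square-root branch point, modulus 1/11.
Branch term (1/2)*log(1 - ψ/(11/12)): its argument vanishes at ψ = 11/12, a logarithmic branch point, modulus 11/12.
The radius of convergence is the smallest modulus among the singular points: 1/11.


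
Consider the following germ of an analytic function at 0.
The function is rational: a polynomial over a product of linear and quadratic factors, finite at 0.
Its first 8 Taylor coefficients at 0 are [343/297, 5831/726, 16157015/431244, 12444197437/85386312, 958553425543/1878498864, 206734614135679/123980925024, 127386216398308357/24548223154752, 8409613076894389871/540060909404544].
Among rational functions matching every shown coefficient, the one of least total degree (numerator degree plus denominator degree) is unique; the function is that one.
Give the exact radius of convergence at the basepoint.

No rational of total degree below 5 reproduces all 8 coefficients; solving the [0/5] Pade equations on them gives f(h) = 1/((h - 3/7)**3*(h**2 - h/2 - 11)), whose expansion matches every shown term.
Denominator factor (h**2 - h/2 - 11): discriminant 177/4, real irrational roots 1/4 + (1/4)*sqrt(177) and 1/4 - (1/4)*sqrt(177); poles of order 1, moduli 1/4 + (1/4)*sqrt(177) and -1/4 + (1/4)*sqrt(177).
Denominator factor (h - 3/7)^3: pole of order 3 at 3/7, modulus 3/7.
The radius of convergence is the smallest modulus among the singular points: 3/7.

The radius of convergence is 3/7.


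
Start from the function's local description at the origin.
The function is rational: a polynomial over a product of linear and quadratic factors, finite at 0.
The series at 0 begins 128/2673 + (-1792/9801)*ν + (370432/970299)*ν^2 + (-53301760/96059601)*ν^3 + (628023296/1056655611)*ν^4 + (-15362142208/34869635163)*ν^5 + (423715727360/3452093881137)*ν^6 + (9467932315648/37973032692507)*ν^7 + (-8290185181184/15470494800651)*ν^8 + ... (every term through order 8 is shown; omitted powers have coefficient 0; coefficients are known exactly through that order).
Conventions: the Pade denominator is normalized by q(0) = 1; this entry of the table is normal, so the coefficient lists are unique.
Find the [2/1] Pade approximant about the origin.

Taylor coefficients needed (read off): a_0 = 128/2673, a_1 = -1792/9801, a_2 = 370432/970299, a_3 = -53301760/96059601.
Write the denominator as Q(ν) = 1 + q1*ν. Requiring Q*f - P = O(ν^4) with deg P <= 2 kills the coefficients of ν^3..ν^3 in Q*f:
  ν^3: a_3 + q1*a_2 = 0, i.e. -53301760/96059601 + (370432/970299)*q1 = 0.
Solving this linear system: q1 = 208210/143253.
The numerator is Q*f truncated at degree 2: P0 = a_0 = 128/2673; P1 = a_1 + q1*a_0 = -3941888/34810479; P2 = a_2 + q1*a_1 = 448768/3867831.

The Pade approximant has numerator coefficients [128/2673, -3941888/34810479, 448768/3867831]; denominator coefficients [1, 208210/143253].


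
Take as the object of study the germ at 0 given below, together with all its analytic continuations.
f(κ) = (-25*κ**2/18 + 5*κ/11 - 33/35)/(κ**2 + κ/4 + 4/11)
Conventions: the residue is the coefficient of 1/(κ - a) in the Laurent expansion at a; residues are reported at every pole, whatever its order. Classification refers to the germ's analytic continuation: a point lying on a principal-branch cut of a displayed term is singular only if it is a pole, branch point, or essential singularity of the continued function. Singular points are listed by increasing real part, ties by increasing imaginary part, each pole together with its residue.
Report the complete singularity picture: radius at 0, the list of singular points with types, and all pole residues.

Radius of convergence at 0: (2/11)*sqrt(11).
At (-1/8) - ((7/88)*sqrt(55))*i: a pole of order 1; residue (635/1584) - ((13257/215600)*sqrt(55))*i.
At (-1/8) + ((7/88)*sqrt(55))*i: a pole of order 1; residue (635/1584) + ((13257/215600)*sqrt(55))*i.

Denominator factor (κ**2 + κ/4 + 4/11): discriminant -245/176, complex-conjugate roots (-1/8) + ((7/88)*sqrt(55))*i and (-1/8) - ((7/88)*sqrt(55))*i; poles of order 1, moduli (2/11)*sqrt(11) and (2/11)*sqrt(11).
The radius of convergence is the smallest modulus among the singular points: (2/11)*sqrt(11).
The factor κ**2 + κ/4 + 4/11 splits as (κ - a)(κ - a') with a = (-1/8) - ((7/88)*sqrt(55))*i, a' = (-1/8) + ((7/88)*sqrt(55))*i. At the order-1 pole a set g(κ) = (κ - a)*f(κ) = [-25*κ**2/18 + 5*κ/11 - 33/35] / (κ - a').
Simple pole: residue = g(a) at a = (-1/8) - ((7/88)*sqrt(55))*i, which is (635/1584) - ((13257/215600)*sqrt(55))*i.
The factor κ**2 + κ/4 + 4/11 splits as (κ - a)(κ - a') with a = (-1/8) + ((7/88)*sqrt(55))*i, a' = (-1/8) - ((7/88)*sqrt(55))*i. At the order-1 pole a set g(κ) = (κ - a)*f(κ) = [-25*κ**2/18 + 5*κ/11 - 33/35] / (κ - a').
Simple pole: residue = g(a) at a = (-1/8) + ((7/88)*sqrt(55))*i, which is (635/1584) + ((13257/215600)*sqrt(55))*i.
List the singular points by increasing real part (a conjugate pair: the negative imaginary part first).


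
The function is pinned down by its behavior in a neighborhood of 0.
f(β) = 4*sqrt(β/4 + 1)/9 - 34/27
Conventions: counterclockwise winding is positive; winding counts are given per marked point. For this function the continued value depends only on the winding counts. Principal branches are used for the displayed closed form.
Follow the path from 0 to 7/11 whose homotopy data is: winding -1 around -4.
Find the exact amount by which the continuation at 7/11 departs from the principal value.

The rational part is single-valued and drops out of the difference; each branch term changes only by its own monodromy.
(4/9)*sqrt(1 - β/(-4)): winding -1 is odd, the square root flips sign, contributing -2*(4/9)*sqrt(1 - (7/11)/(-4)) = -2*(4/9)*sqrt(51/44) = -(4/99)*sqrt(561).
Summing the contributions at β = 7/11 gives -(4/99)*sqrt(561).

Continued minus principal equals -(4/99)*sqrt(561).


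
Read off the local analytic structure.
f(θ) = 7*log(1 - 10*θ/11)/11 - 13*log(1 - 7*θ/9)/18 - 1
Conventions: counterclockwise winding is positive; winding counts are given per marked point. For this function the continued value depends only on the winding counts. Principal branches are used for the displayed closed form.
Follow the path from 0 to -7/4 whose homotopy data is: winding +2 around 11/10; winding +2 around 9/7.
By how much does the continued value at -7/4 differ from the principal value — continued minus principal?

The rational part is single-valued and drops out of the difference; each branch term changes only by its own monodromy.
(-13/18)*log(1 - θ/(9/7)): each positive loop around 9/7 adds 2*pi*i to the log, so winding +2 contributes (-13/18)*(2)*2*pi*i = -(26/9)*pi*i.
(7/11)*log(1 - θ/(11/10)): each positive loop around 11/10 adds 2*pi*i to the log, so winding +2 contributes (7/11)*(2)*2*pi*i = (28/11)*pi*i.
Summing the contributions at θ = -7/4 gives -(34/99)*pi*i.

Continued minus principal equals -(34/99)*pi*i.


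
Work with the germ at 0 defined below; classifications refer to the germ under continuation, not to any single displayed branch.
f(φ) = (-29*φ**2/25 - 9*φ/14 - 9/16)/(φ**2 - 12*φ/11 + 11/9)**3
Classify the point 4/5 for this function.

Denominator factors: φ**2 - 12*φ/11 + 11/9 = 2449/2475 at φ = 4/5 — none vanishes.
So the germ continues analytically to 4/5.

The point is a regular point.


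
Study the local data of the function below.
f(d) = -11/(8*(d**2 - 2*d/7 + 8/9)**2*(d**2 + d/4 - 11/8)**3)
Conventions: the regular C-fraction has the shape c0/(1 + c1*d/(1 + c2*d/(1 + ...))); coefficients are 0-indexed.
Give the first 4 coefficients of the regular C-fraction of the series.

The regular C-fraction coefficients are [81/121, -183/154, 19647/37576, -1583555195/2214767016].

Taylor coefficients (expand at 0): a_0 = 81/121, a_1 = 14823/18634, a_2 = 6076215/11478544, a_3 = 6062445/110480986.
c0 = a_0 = 81/121. Peel one level at a time: if S = 1 + c*d/S' with S'(0) = 1, then c is the d-coefficient of S and S' = c*d/(S - 1).
S_1 = c0/f = 1 + (-183/154)*d + (58941/94864)*d^2 + ...; c1 = -183/154.
S_2 = c1*d/(S_1 - 1) = 1 + (19647/37576)*d + (1583555195/4235867328)*d^2 + ...; c2 = 19647/37576.
S_3 = c2*d/(S_2 - 1) = 1 + (-1583555195/2214767016)*d + ...; c3 = -1583555195/2214767016.


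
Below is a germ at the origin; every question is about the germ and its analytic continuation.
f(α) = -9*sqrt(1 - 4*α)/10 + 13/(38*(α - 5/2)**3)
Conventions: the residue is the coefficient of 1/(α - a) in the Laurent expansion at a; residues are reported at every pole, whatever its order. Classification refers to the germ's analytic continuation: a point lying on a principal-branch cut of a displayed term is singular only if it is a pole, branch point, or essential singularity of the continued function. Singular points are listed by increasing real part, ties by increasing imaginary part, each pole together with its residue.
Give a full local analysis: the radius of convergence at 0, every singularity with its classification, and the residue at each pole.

Radius of convergence at 0: 1/4.
At 1/4: an algebraic (square-root) branch point.
At 5/2: a pole of order 3; residue 0.

Denominator factor (α - 5/2)^3: pole of order 3 at 5/2, modulus 5/2.
Branch term (-9/10)*sqrt(1 - α/(1/4)): its argument vanishes at α = 1/4, a square-root branch point, modulus 1/4.
The radius of convergence is the smallest modulus among the singular points: 1/4.
The branch term is analytic at 5/2 and contributes nothing to the residue; only the rational part matters.
At the order-3 pole 5/2 set g(α) = (α - (5/2))^3*(rational part) = 13/38.
Order-3 pole: residue = g''(a)/2; g''(5/2) = 0, so the residue is 0.
List the singular points by increasing real part (a conjugate pair: the negative imaginary part first).


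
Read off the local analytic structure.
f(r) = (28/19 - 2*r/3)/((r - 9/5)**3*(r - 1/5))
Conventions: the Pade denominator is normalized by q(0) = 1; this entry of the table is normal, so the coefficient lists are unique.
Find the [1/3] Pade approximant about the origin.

Taylor coefficients needed (expand at 0): a_0 = 17500/13851, a_1 = 36250/4617, a_2 = 800000/19683, a_3 = 2063187500/10097379, a_4 = 30972812500/30292137.
Write the denominator as Q(r) = 1 + q1*r + q2*r^2 + q3*r^3. Requiring Q*f - P = O(r^5) with deg P <= 1 kills the coefficients of r^2..r^4 in Q*f:
  r^2: a_2 + q1*a_1 + q2*a_0 = 0, i.e. 800000/19683 + (36250/4617)*q1 + (17500/13851)*q2 = 0.
  r^3: a_3 + q1*a_2 + q2*a_1 + q3*a_0 = 0, i.e. 2063187500/10097379 + (800000/19683)*q1 + (36250/4617)*q2 + (17500/13851)*q3 = 0.
  r^4: a_4 + q1*a_3 + q2*a_2 + q3*a_1 = 0, i.e. 30972812500/30292137 + (2063187500/10097379)*q1 + (800000/19683)*q2 + (36250/4617)*q3 = 0.
Solving this linear system: q1 = -70234340/11306901, q2 = 654489250/101762109, q3 = -5129825750/2747576943.
The numerator is Q*f truncated at degree 1: P0 = a_0 = 17500/13851; P1 = a_1 + q1*a_0 = 524533750/156611885751.

The Pade approximant has numerator coefficients [17500/13851, 524533750/156611885751]; denominator coefficients [1, -70234340/11306901, 654489250/101762109, -5129825750/2747576943].


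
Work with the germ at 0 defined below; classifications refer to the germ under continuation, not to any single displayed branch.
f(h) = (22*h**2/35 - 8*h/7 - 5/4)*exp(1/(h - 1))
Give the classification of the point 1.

The point is an essential singularity.

The exponent 1/(h - (1)) has a pole at 1, so exp(1/(h - (1))) takes every nonzero value near it: an essential singularity (not a pole of any order).


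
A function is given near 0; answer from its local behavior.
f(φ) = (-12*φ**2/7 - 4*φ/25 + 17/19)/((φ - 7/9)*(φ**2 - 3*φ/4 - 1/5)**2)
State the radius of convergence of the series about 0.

Denominator factor (φ**2 - 3*φ/4 - 1/5)^2: discriminant 109/80, real irrational roots 3/8 + (1/40)*sqrt(545) and 3/8 - (1/40)*sqrt(545); poles of order 2, moduli 3/8 + (1/40)*sqrt(545) and -3/8 + (1/40)*sqrt(545).
Denominator factor (φ - 7/9): pole of order 1 at 7/9, modulus 7/9.
The radius of convergence is the smallest modulus among the singular points: -3/8 + (1/40)*sqrt(545).

The radius of convergence is -3/8 + (1/40)*sqrt(545).


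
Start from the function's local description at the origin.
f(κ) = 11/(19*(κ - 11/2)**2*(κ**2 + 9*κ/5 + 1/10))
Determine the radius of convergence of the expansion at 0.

Denominator factor (κ**2 + 9*κ/5 + 1/10): discriminant 71/25, real irrational roots -9/10 + (1/10)*sqrt(71) and -9/10 - (1/10)*sqrt(71); poles of order 1, moduli 9/10 - (1/10)*sqrt(71) and 9/10 + (1/10)*sqrt(71).
Denominator factor (κ - 11/2)^2: pole of order 2 at 11/2, modulus 11/2.
The radius of convergence is the smallest modulus among the singular points: 9/10 - (1/10)*sqrt(71).

The radius of convergence is 9/10 - (1/10)*sqrt(71).


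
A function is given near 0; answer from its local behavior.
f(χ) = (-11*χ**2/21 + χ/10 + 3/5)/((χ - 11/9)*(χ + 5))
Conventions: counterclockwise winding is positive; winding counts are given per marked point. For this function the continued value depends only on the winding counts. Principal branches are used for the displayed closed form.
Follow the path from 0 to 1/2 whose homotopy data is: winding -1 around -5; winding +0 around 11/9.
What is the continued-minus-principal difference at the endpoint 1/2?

The function is rational, hence single-valued: continuing it around any pole returns the same value, so the difference is 0.

Continued minus principal equals 0.


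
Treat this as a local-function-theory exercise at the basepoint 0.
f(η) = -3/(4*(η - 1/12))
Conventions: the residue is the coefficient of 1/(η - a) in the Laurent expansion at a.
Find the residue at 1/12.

At the order-1 pole 1/12 set g(η) = (η - (1/12))*f(η) = -3/4.
Simple pole: residue = g(a) at a = 1/12, which is -3/4.

The residue is -3/4.


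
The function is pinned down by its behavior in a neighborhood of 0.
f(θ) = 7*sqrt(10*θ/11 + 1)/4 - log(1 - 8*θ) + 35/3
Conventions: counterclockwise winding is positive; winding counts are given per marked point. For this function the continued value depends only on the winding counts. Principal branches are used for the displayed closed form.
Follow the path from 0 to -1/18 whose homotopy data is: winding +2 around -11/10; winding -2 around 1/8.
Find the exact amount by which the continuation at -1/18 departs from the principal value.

Continued minus principal equals (4)*pi*i.

The rational part is single-valued and drops out of the difference; each branch term changes only by its own monodromy.
(-1)*log(1 - θ/(1/8)): each positive loop around 1/8 adds 2*pi*i to the log, so winding -2 contributes (-1)*(-2)*2*pi*i = (4)*pi*i.
(7/4)*sqrt(1 - θ/(-11/10)): winding +2 is even, the square root returns to the same sheet, contribution 0.
Summing the contributions at θ = -1/18 gives (4)*pi*i.


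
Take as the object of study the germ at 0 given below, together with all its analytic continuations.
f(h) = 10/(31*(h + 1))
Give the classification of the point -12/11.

The point is a regular point.

Denominator factors: h + 1 = -1/11 at h = -12/11 — none vanishes.
So the germ continues analytically to -12/11.


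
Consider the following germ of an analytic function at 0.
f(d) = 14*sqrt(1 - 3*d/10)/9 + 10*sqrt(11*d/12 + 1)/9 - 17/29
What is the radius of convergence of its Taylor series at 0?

Branch term (14/9)*sqrt(1 - d/(10/3)): its argument vanishes at d = 10/3, a square-root branch point, modulus 10/3.
Branch term (10/9)*sqrt(1 - d/(-12/11)): its argument vanishes at d = -12/11, a square-root branch point, modulus 12/11.
The radius of convergence is the smallest modulus among the singular points: 12/11.

The radius of convergence is 12/11.


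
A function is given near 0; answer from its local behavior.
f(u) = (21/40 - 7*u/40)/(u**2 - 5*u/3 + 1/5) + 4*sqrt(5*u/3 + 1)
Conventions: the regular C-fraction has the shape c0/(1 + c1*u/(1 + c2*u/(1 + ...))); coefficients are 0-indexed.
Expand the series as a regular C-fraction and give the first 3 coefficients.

Taylor coefficients (expand at 0): a_0 = 53/8, a_1 = 73/3, a_2 = 11555/72.
c0 = a_0 = 53/8. Peel one level at a time: if S = 1 + c*u/S' with S'(0) = 1, then c is the u-coefficient of S and S' = c*u/(S - 1).
S_1 = c0/f = 1 + (-584/159)*u + (-30151/2809)*u^2 + ...; c1 = -584/159.
S_2 = c1*u/(S_1 - 1) = 1 + (-90453/30952)*u + ...; c2 = -90453/30952.

The regular C-fraction coefficients are [53/8, -584/159, -90453/30952].


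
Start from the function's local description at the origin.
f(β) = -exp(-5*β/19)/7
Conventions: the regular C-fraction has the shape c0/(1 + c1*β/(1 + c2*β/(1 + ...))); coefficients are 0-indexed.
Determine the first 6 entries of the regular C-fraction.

The regular C-fraction coefficients are [-1/7, 5/19, -5/38, 5/114, -5/114, 1/38].

Taylor coefficients (expand at 0): a_0 = -1/7, a_1 = 5/133, a_2 = -25/5054, a_3 = 125/288078, a_4 = -625/21893928, a_5 = 625/415984632.
c0 = a_0 = -1/7. Peel one level at a time: if S = 1 + c*β/S' with S'(0) = 1, then c is the β-coefficient of S and S' = c*β/(S - 1).
S_1 = c0/f = 1 + (5/19)*β + (25/722)*β^2 + ...; c1 = 5/19.
S_2 = c1*β/(S_1 - 1) = 1 + (-5/38)*β + (25/4332)*β^2 + ...; c2 = -5/38.
S_3 = c2*β/(S_2 - 1) = 1 + (5/114)*β + (25/12996)*β^2 + ...; c3 = 5/114.
S_4 = c3*β/(S_3 - 1) = 1 + (-5/114)*β + (5/4332)*β^2 + ...; c4 = -5/114.
S_5 = c4*β/(S_4 - 1) = 1 + (1/38)*β + ...; c5 = 1/38.


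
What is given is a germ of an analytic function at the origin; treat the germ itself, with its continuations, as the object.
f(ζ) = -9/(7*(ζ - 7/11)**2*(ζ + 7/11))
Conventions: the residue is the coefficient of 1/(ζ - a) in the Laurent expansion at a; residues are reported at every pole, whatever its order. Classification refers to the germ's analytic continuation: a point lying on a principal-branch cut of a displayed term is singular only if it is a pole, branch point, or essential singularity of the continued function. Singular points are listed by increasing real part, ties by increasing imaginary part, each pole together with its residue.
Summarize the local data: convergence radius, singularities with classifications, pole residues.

Radius of convergence at 0: 7/11.
At -7/11: a pole of order 1; residue -1089/1372.
At 7/11: a pole of order 2; residue 1089/1372.

Denominator factor (ζ - 7/11)^2: pole of order 2 at 7/11, modulus 7/11.
Denominator factor (ζ + 7/11): pole of order 1 at -7/11, modulus 7/11.
The radius of convergence is the smallest modulus among the singular points: 7/11.
At the order-1 pole -7/11 set g(ζ) = (ζ - (-7/11))*f(ζ) = -9/(7*(ζ - 7/11)**2).
Simple pole: residue = g(a) at a = -7/11, which is -1089/1372.
At the order-2 pole 7/11 set g(ζ) = (ζ - (7/11))^2*f(ζ) = -9/(7*(ζ + 7/11)).
Order-2 pole: residue = g'(a); g'(7/11) = 1089/1372, so the residue is 1089/1372.
List the singular points by increasing real part (a conjugate pair: the negative imaginary part first).


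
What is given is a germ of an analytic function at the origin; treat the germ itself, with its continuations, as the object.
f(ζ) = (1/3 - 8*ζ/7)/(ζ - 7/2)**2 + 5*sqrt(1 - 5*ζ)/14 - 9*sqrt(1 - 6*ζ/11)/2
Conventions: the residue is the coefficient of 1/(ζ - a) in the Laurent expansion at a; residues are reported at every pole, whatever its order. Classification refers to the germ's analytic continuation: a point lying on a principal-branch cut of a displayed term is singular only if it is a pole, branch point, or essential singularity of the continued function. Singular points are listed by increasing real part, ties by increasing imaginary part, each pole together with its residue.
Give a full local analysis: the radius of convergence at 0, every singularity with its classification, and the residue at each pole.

Denominator factor (ζ - 7/2)^2: pole of order 2 at 7/2, modulus 7/2.
Branch term (-9/2)*sqrt(1 - ζ/(11/6)): its argument vanishes at ζ = 11/6, a square-root branch point, modulus 11/6.
Branch term (5/14)*sqrt(1 - ζ/(1/5)): its argument vanishes at ζ = 1/5, a square-root branch point, modulus 1/5.
The radius of convergence is the smallest modulus among the singular points: 1/5.
The branch terms are analytic at 7/2 and contribute nothing to the residue; only the rational part matters.
At the order-2 pole 7/2 set g(ζ) = (ζ - (7/2))^2*(rational part) = 1/3 - 8*ζ/7.
Order-2 pole: residue = g'(a); g'(7/2) = -8/7, so the residue is -8/7.
List the singular points by increasing real part (a conjugate pair: the negative imaginary part first).

Radius of convergence at 0: 1/5.
At 1/5: an algebraic (square-root) branch point.
At 11/6: an algebraic (square-root) branch point.
At 7/2: a pole of order 2; residue -8/7.


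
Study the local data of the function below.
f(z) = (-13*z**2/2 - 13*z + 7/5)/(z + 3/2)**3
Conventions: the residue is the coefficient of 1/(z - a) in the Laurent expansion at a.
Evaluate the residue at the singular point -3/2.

The residue is -13/2.

At the order-3 pole -3/2 set g(z) = (z - (-3/2))^3*f(z) = -13*z**2/2 - 13*z + 7/5.
Order-3 pole: residue = g''(a)/2; g''(-3/2) = -13, so the residue is -13/2.


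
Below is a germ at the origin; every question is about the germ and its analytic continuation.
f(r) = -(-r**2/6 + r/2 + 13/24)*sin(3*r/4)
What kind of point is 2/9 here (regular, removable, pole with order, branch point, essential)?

The point is a regular point.

There is no denominator, hence no pole anywhere.
The factor -sin(3*r/4) is entire.
So the germ continues analytically to 2/9.


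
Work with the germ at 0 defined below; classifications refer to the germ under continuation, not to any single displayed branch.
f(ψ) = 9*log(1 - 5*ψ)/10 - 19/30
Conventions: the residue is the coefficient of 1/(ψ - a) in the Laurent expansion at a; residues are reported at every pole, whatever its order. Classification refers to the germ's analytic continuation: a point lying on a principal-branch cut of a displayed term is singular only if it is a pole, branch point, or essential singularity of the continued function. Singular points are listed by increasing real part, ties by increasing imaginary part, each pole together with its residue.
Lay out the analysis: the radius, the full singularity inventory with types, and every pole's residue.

Branch term (9/10)*log(1 - ψ/(1/5)): its argument vanishes at ψ = 1/5, a logarithmic branch point, modulus 1/5.
The radius of convergence is the smallest modulus among the singular points: 1/5.

Radius of convergence at 0: 1/5.
At 1/5: a logarithmic branch point.
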